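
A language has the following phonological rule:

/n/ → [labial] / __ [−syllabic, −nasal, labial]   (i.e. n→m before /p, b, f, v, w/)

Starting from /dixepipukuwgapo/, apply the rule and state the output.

dixepipukuwgapo

No segment of /dixepipukuwgapo/ meets the structural description of the rule, so the form surfaces unchanged.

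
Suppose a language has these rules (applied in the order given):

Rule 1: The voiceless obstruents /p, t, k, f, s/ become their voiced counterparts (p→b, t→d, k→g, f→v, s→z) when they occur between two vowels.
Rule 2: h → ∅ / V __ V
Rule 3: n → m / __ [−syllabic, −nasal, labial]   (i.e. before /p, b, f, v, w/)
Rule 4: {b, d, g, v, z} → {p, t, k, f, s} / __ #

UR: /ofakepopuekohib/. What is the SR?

ovagebobuegoip

Rule 1 (intervocalic voicing): /f/ is a voiceless obstruent between vowels /o/ and /a/, so it voices to [v]. /k/ is a voiceless obstruent between vowels /a/ and /e/, so it voices to [g]. /p/ is a voiceless obstruent between vowels /e/ and /o/, so it voices to [b]. /p/ is a voiceless obstruent between vowels /o/ and /u/, so it voices to [b]. /k/ is a voiceless obstruent between vowels /e/ and /o/, so it voices to [g]. /ofakepopuekohib/ → ovagebobuegohib.
Rule 2 (intervocalic h-deletion): /h/ occurs between vowels /o/ and /i/, so it deletes. /ovagebobuegohib/ → ovagebobuegoib.
Rule 3 (nasal place assimilation): no segment meets the environment; /ovagebobuegoib/ is unchanged.
Rule 4 (final devoicing): /b/ is a voiced obstruent in word-final position, so it devoices to [p]. /ovagebobuegoib/ → ovagebobuegoip.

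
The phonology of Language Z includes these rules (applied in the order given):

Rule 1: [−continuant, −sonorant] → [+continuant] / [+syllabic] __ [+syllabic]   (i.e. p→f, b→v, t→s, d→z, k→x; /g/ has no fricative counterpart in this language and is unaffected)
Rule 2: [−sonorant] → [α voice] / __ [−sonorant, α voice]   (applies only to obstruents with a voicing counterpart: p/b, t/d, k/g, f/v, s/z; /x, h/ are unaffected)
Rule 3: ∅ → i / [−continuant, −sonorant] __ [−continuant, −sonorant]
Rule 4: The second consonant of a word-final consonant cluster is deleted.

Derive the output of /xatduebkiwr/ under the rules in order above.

xadiduepikiw

Rule 1 (intervocalic spirantization): no segment meets the environment; /xatduebkiwr/ is unchanged.
Rule 2 (regressive voicing assimilation): /t/ precedes the voiced obstruent /d/, so it voices to [d] by assimilation. /b/ precedes the voiceless obstruent /k/, so it devoices to [p] by assimilation. /xatduebkiwr/ → xadduepkiwr.
Rule 3 (stop-cluster i-epenthesis): /d/ and /d/ form a stop–stop cluster, so [i] is inserted between them. /p/ and /k/ form a stop–stop cluster, so [i] is inserted between them. /xadduepkiwr/ → xadiduepikiwr.
Rule 4 (final cluster simplification): /r/ is the second consonant of a word-final cluster /wr/, so it deletes. /xadiduepikiwr/ → xadiduepikiw.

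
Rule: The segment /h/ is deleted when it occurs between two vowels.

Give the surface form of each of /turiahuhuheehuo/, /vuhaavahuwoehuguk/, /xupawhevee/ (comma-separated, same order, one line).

turiauueeuo, vuaavauwoeuguk, xupawhevee

/turiahuhuheehuo/: /h/ occurs between vowels /a/ and /u/, so it deletes. /h/ occurs between vowels /u/ and /u/, so it deletes. /h/ occurs between vowels /u/ and /e/, so it deletes. /h/ occurs between vowels /e/ and /u/, so it deletes. → [turiauueeuo].
/vuhaavahuwoehuguk/: /h/ occurs between vowels /u/ and /a/, so it deletes. /h/ occurs between vowels /a/ and /u/, so it deletes. /h/ occurs between vowels /e/ and /u/, so it deletes. → [vuaavauwoeuguk].
/xupawhevee/: the rule's environment is not met; surfaces unchanged as [xupawhevee].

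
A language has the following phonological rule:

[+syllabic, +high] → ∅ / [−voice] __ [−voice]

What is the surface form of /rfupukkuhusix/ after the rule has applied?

rfpkkhsx

/u/ is a high vowel flanked by voiceless consonants /f/ and /p/, so it deletes.
/u/ is a high vowel flanked by voiceless consonants /p/ and /k/, so it deletes.
/u/ is a high vowel flanked by voiceless consonants /k/ and /h/, so it deletes.
/u/ is a high vowel flanked by voiceless consonants /h/ and /s/, so it deletes.
/i/ is a high vowel flanked by voiceless consonants /s/ and /x/, so it deletes.
Surface form: [rfpkkhsx].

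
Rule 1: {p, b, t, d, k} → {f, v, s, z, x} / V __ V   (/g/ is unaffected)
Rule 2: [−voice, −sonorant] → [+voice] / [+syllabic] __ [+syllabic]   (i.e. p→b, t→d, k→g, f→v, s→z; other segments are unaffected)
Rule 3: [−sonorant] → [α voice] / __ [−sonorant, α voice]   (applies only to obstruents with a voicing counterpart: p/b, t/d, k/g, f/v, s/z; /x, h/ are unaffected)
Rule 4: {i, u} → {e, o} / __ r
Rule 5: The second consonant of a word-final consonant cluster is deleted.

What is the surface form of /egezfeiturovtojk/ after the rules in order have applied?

Rule 1 (intervocalic spirantization): /t/ is a stop between vowels /i/ and /u/, so it spirantizes to the fricative [s]. /egezfeiturovtojk/ → egezfeisurovtojk.
Rule 2 (intervocalic voicing): /s/ is a voiceless obstruent between vowels /i/ and /u/, so it voices to [z]. /egezfeisurovtojk/ → egezfeizurovtojk.
Rule 3 (regressive voicing assimilation): /z/ precedes the voiceless obstruent /f/, so it devoices to [s] by assimilation. /v/ precedes the voiceless obstruent /t/, so it devoices to [f] by assimilation. /egezfeizurovtojk/ → egesfeizuroftojk.
Rule 4 (pre-rhotic lowering): /u/ is a high vowel immediately before /r/, so it lowers to [o]. /egesfeizuroftojk/ → egesfeizoroftojk.
Rule 5 (final cluster simplification): /k/ is the second consonant of a word-final cluster /jk/, so it deletes. /egesfeizoroftojk/ → egesfeizoroftoj.

egesfeizoroftoj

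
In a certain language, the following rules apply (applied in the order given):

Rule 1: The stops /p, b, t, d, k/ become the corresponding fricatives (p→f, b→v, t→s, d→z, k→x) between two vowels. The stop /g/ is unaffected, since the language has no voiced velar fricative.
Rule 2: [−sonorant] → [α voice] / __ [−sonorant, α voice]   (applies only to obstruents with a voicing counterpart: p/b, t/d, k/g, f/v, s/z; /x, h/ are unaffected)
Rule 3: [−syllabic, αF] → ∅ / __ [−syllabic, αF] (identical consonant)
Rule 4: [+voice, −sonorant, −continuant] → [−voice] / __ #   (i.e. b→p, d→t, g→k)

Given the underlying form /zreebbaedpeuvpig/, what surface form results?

zreebaetpeufpik

Rule 1 (intervocalic spirantization): no segment meets the environment; /zreebbaedpeuvpig/ is unchanged.
Rule 2 (regressive voicing assimilation): /d/ precedes the voiceless obstruent /p/, so it devoices to [t] by assimilation. /v/ precedes the voiceless obstruent /p/, so it devoices to [f] by assimilation. /zreebbaedpeuvpig/ → zreebbaetpeufpig.
Rule 3 (degemination): /bb/ is a geminate; the first /b/ deletes. /zreebbaetpeufpig/ → zreebaetpeufpig.
Rule 4 (final devoicing): /g/ is a voiced stop in word-final position, so it devoices to [k]. /zreebaetpeufpig/ → zreebaetpeufpik.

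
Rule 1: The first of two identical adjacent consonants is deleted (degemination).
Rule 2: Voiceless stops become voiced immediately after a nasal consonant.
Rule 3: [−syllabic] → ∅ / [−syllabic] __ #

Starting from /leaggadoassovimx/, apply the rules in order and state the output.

leagadoasovim

Rule 1 (degemination): /gg/ is a geminate; the first /g/ deletes. /ss/ is a geminate; the first /s/ deletes. /leaggadoassovimx/ → leagadoasovimx.
Rule 2 (post-nasal voicing): no segment meets the environment; /leagadoasovimx/ is unchanged.
Rule 3 (final cluster simplification): /x/ is the second consonant of a word-final cluster /mx/, so it deletes. /leagadoasovimx/ → leagadoasovim.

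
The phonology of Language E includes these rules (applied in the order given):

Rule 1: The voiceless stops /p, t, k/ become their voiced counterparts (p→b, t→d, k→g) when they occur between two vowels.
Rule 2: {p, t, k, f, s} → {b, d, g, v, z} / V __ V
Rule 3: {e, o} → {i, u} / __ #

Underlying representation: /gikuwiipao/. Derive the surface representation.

Rule 1 (intervocalic voicing): /k/ is a voiceless stop between vowels /i/ and /u/, so it voices to [g]. /p/ is a voiceless stop between vowels /i/ and /a/, so it voices to [b]. /gikuwiipao/ → giguwiibao.
Rule 2 (intervocalic voicing): no segment meets the environment; /giguwiibao/ is unchanged.
Rule 3 (final vowel raising): /o/ is a mid vowel in word-final position, so it raises to [u]. /giguwiibao/ → giguwiibau.

giguwiibau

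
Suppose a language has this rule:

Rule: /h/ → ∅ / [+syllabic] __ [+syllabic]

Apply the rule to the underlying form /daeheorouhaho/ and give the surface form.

daeeorouao

/h/ occurs between vowels /e/ and /e/, so it deletes.
/h/ occurs between vowels /u/ and /a/, so it deletes.
/h/ occurs between vowels /a/ and /o/, so it deletes.
Surface form: [daeeorouao].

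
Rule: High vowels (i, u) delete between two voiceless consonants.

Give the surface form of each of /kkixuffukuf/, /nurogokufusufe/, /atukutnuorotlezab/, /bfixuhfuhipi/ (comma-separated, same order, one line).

kkxffkf, nurogokfsfe, atktnuorotlezab, bfxhfhpi

/kkixuffukuf/: /i/ is a high vowel flanked by voiceless consonants /k/ and /x/, so it deletes. /u/ is a high vowel flanked by voiceless consonants /x/ and /f/, so it deletes. /u/ is a high vowel flanked by voiceless consonants /f/ and /k/, so it deletes. /u/ is a high vowel flanked by voiceless consonants /k/ and /f/, so it deletes. → [kkxffkf].
/nurogokufusufe/: /u/ is a high vowel flanked by voiceless consonants /k/ and /f/, so it deletes. /u/ is a high vowel flanked by voiceless consonants /f/ and /s/, so it deletes. /u/ is a high vowel flanked by voiceless consonants /s/ and /f/, so it deletes. → [nurogokfsfe].
/atukutnuorotlezab/: /u/ is a high vowel flanked by voiceless consonants /t/ and /k/, so it deletes. /u/ is a high vowel flanked by voiceless consonants /k/ and /t/, so it deletes. → [atktnuorotlezab].
/bfixuhfuhipi/: /i/ is a high vowel flanked by voiceless consonants /f/ and /x/, so it deletes. /u/ is a high vowel flanked by voiceless consonants /x/ and /h/, so it deletes. /u/ is a high vowel flanked by voiceless consonants /f/ and /h/, so it deletes. /i/ is a high vowel flanked by voiceless consonants /h/ and /p/, so it deletes. → [bfxhfhpi].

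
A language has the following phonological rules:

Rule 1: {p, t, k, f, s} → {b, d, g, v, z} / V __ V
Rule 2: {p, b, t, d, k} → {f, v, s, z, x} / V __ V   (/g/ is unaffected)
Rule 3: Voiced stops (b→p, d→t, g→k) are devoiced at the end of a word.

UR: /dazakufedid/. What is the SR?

Rule 1 (intervocalic voicing): /k/ is a voiceless obstruent between vowels /a/ and /u/, so it voices to [g]. /f/ is a voiceless obstruent between vowels /u/ and /e/, so it voices to [v]. /dazakufedid/ → dazaguvedid.
Rule 2 (intervocalic spirantization): /d/ is a stop between vowels /e/ and /i/, so it spirantizes to the fricative [z]. /dazaguvedid/ → dazaguvezid.
Rule 3 (final devoicing): /d/ is a voiced stop in word-final position, so it devoices to [t]. /dazaguvezid/ → dazaguvezit.

dazaguvezit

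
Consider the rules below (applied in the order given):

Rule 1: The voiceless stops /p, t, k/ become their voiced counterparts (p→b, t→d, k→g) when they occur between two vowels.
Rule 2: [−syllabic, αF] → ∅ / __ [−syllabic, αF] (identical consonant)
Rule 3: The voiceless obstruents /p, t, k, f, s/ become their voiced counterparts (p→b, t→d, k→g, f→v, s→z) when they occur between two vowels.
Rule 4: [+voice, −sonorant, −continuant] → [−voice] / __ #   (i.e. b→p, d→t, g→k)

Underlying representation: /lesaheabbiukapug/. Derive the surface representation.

Rule 1 (intervocalic voicing): /k/ is a voiceless stop between vowels /u/ and /a/, so it voices to [g]. /p/ is a voiceless stop between vowels /a/ and /u/, so it voices to [b]. /lesaheabbiukapug/ → lesaheabbiugabug.
Rule 2 (degemination): /bb/ is a geminate; the first /b/ deletes. /lesaheabbiugabug/ → lesaheabiugabug.
Rule 3 (intervocalic voicing): /s/ is a voiceless obstruent between vowels /e/ and /a/, so it voices to [z]. /lesaheabiugabug/ → lezaheabiugabug.
Rule 4 (final devoicing): /g/ is a voiced stop in word-final position, so it devoices to [k]. /lezaheabiugabug/ → lezaheabiugabuk.

lezaheabiugabuk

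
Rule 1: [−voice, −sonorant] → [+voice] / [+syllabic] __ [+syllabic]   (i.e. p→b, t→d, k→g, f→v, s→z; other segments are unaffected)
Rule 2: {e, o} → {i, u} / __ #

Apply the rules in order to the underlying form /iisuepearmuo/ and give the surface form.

Rule 1 (intervocalic voicing): /s/ is a voiceless obstruent between vowels /i/ and /u/, so it voices to [z]. /p/ is a voiceless obstruent between vowels /e/ and /e/, so it voices to [b]. /iisuepearmuo/ → iizuebearmuo.
Rule 2 (final vowel raising): /o/ is a mid vowel in word-final position, so it raises to [u]. /iizuebearmuo/ → iizuebearmuu.

iizuebearmuu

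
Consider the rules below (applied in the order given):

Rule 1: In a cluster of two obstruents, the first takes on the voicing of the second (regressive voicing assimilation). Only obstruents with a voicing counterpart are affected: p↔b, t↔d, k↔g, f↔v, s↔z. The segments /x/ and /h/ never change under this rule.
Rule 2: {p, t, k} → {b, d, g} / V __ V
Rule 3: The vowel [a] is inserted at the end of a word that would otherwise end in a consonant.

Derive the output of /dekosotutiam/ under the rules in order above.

Rule 1 (regressive voicing assimilation): no segment meets the environment; /dekosotutiam/ is unchanged.
Rule 2 (intervocalic voicing): /k/ is a voiceless stop between vowels /e/ and /o/, so it voices to [g]. /t/ is a voiceless stop between vowels /o/ and /u/, so it voices to [d]. /t/ is a voiceless stop between vowels /u/ and /i/, so it voices to [d]. /dekosotutiam/ → degosodudiam.
Rule 3 (final a-epenthesis): the form ends in the consonant /m/, so [a] is inserted word-finally. /degosodudiam/ → degosodudiama.

degosodudiama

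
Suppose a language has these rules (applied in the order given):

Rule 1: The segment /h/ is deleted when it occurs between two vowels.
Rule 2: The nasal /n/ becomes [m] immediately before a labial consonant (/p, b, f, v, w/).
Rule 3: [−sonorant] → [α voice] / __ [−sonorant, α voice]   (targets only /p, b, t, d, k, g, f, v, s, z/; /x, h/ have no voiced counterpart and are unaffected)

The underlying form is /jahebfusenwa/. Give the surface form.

jaepfusemwa

Rule 1 (intervocalic h-deletion): /h/ occurs between vowels /a/ and /e/, so it deletes. /jahebfusenwa/ → jaebfusenwa.
Rule 2 (nasal place assimilation): /n/ precedes the labial consonant /w/, so it assimilates in place to [m]. /jaebfusenwa/ → jaebfusemwa.
Rule 3 (regressive voicing assimilation): /b/ precedes the voiceless obstruent /f/, so it devoices to [p] by assimilation. /jaebfusemwa/ → jaepfusemwa.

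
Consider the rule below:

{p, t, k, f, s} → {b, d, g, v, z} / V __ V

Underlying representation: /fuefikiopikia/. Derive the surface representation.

fuevigiobigia

Scanning /fuefikiopikia/: /f/ at position 1 is not in the conditioning environment; /f/ is a voiceless obstruent between vowels /e/ and /i/, so it voices to [v]; /k/ is a voiceless obstruent between vowels /i/ and /i/, so it voices to [g]; /p/ is a voiceless obstruent between vowels /o/ and /i/, so it voices to [b]; /k/ is a voiceless obstruent between vowels /i/ and /i/, so it voices to [g].
Result: [fuevigiobigia].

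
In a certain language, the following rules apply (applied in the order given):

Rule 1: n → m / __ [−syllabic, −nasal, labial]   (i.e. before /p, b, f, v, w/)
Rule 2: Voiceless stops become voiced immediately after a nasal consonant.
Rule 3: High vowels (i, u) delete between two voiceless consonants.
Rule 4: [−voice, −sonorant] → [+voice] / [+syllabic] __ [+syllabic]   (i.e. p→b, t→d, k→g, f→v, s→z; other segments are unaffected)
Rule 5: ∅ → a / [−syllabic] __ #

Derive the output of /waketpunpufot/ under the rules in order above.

Rule 1 (nasal place assimilation): /n/ precedes the labial consonant /p/, so it assimilates in place to [m]. /waketpunpufot/ → waketpumpufot.
Rule 2 (post-nasal voicing): /p/ is a voiceless stop immediately after the nasal /m/, so it voices to [b]. /waketpumpufot/ → waketpumbufot.
Rule 3 (high vowel syncope): no segment meets the environment; /waketpumbufot/ is unchanged.
Rule 4 (intervocalic voicing): /k/ is a voiceless obstruent between vowels /a/ and /e/, so it voices to [g]. /f/ is a voiceless obstruent between vowels /u/ and /o/, so it voices to [v]. /waketpumbufot/ → wagetpumbuvot.
Rule 5 (final a-epenthesis): the form ends in the consonant /t/, so [a] is inserted word-finally. /wagetpumbuvot/ → wagetpumbuvota.

wagetpumbuvota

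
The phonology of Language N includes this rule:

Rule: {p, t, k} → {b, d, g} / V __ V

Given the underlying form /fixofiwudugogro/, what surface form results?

fixofiwudugogro

No segment of /fixofiwudugogro/ meets the structural description of the rule, so the form surfaces unchanged.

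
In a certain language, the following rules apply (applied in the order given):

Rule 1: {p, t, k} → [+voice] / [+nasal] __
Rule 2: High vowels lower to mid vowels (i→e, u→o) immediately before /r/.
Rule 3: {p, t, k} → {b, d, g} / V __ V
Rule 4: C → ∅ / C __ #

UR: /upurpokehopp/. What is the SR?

uborpogehop

Rule 1 (post-nasal voicing): no segment meets the environment; /upurpokehopp/ is unchanged.
Rule 2 (pre-rhotic lowering): /u/ is a high vowel immediately before /r/, so it lowers to [o]. /upurpokehopp/ → uporpokehopp.
Rule 3 (intervocalic voicing): /p/ is a voiceless stop between vowels /u/ and /o/, so it voices to [b]. /k/ is a voiceless stop between vowels /o/ and /e/, so it voices to [g]. /uporpokehopp/ → uborpogehopp.
Rule 4 (final cluster simplification): /p/ is the second consonant of a word-final cluster /pp/, so it deletes. /uborpogehopp/ → uborpogehop.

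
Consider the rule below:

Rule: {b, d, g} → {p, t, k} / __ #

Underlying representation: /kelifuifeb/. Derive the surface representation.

/b/ is a voiced stop in word-final position, so it devoices to [p].
Surface form: [kelifuifep].

kelifuifep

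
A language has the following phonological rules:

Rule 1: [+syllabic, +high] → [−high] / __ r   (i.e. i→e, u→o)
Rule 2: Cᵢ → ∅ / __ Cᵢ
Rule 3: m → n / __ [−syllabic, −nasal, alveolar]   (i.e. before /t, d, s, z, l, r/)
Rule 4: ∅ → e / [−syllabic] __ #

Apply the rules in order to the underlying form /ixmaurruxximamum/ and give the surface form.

ixmaoruximamume

Rule 1 (pre-rhotic lowering): /u/ is a high vowel immediately before /r/, so it lowers to [o]. /ixmaurruxximamum/ → ixmaorruxximamum.
Rule 2 (degemination): /rr/ is a geminate; the first /r/ deletes. /xx/ is a geminate; the first /x/ deletes. /ixmaorruxximamum/ → ixmaoruximamum.
Rule 3 (nasal place assimilation): no segment meets the environment; /ixmaoruximamum/ is unchanged.
Rule 4 (final e-epenthesis): the form ends in the consonant /m/, so [e] is inserted word-finally. /ixmaoruximamum/ → ixmaoruximamume.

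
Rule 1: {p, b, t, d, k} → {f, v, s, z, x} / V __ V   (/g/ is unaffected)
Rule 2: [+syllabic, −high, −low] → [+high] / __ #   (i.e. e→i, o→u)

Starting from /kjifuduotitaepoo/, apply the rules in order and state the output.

kjifuzuosisaefou

Rule 1 (intervocalic spirantization): /d/ is a stop between vowels /u/ and /u/, so it spirantizes to the fricative [z]. /t/ is a stop between vowels /o/ and /i/, so it spirantizes to the fricative [s]. /t/ is a stop between vowels /i/ and /a/, so it spirantizes to the fricative [s]. /p/ is a stop between vowels /e/ and /o/, so it spirantizes to the fricative [f]. /kjifuduotitaepoo/ → kjifuzuosisaefoo.
Rule 2 (final vowel raising): /o/ is a mid vowel in word-final position, so it raises to [u]. /kjifuzuosisaefoo/ → kjifuzuosisaefou.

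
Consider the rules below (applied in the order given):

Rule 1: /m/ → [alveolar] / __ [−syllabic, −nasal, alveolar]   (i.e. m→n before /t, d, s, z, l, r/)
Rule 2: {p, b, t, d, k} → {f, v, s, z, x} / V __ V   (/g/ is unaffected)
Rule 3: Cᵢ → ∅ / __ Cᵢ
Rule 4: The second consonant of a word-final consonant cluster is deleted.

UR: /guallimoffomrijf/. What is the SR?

gualimofonrij

Rule 1 (nasal place assimilation): /m/ precedes the alveolar consonant /r/, so it assimilates in place to [n]. /guallimoffomrijf/ → guallimoffonrijf.
Rule 2 (intervocalic spirantization): no segment meets the environment; /guallimoffonrijf/ is unchanged.
Rule 3 (degemination): /ll/ is a geminate; the first /l/ deletes. /ff/ is a geminate; the first /f/ deletes. /guallimoffonrijf/ → gualimofonrijf.
Rule 4 (final cluster simplification): /f/ is the second consonant of a word-final cluster /jf/, so it deletes. /gualimofonrijf/ → gualimofonrij.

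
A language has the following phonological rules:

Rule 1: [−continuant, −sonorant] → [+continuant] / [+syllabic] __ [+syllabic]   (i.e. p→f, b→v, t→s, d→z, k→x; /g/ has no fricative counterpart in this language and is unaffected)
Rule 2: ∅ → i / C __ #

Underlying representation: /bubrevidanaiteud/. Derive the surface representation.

bubrevizanaiseudi

Rule 1 (intervocalic spirantization): /d/ is a stop between vowels /i/ and /a/, so it spirantizes to the fricative [z]. /t/ is a stop between vowels /i/ and /e/, so it spirantizes to the fricative [s]. /bubrevidanaiteud/ → bubrevizanaiseud.
Rule 2 (final i-epenthesis): the form ends in the consonant /d/, so [i] is inserted word-finally. /bubrevizanaiseud/ → bubrevizanaiseudi.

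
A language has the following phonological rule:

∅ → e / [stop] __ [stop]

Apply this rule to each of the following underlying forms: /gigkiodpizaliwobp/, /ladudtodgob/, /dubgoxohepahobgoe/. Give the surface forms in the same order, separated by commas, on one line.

/gigkiodpizaliwobp/: /g/ and /k/ form a stop–stop cluster, so [e] is inserted between them. /d/ and /p/ form a stop–stop cluster, so [e] is inserted between them. /b/ and /p/ form a stop–stop cluster, so [e] is inserted between them. → [gigekiodepizaliwobep].
/ladudtodgob/: /d/ and /t/ form a stop–stop cluster, so [e] is inserted between them. /d/ and /g/ form a stop–stop cluster, so [e] is inserted between them. → [ladudetodegob].
/dubgoxohepahobgoe/: /b/ and /g/ form a stop–stop cluster, so [e] is inserted between them. /b/ and /g/ form a stop–stop cluster, so [e] is inserted between them. → [dubegoxohepahobegoe].

gigekiodepizaliwobep, ladudetodegob, dubegoxohepahobegoe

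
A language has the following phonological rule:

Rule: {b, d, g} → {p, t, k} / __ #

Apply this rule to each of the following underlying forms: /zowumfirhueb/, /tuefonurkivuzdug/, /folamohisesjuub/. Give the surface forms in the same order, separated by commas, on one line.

/zowumfirhueb/: /b/ is a voiced stop in word-final position, so it devoices to [p]. → [zowumfirhuep].
/tuefonurkivuzdug/: /g/ is a voiced stop in word-final position, so it devoices to [k]. → [tuefonurkivuzduk].
/folamohisesjuub/: /b/ is a voiced stop in word-final position, so it devoices to [p]. → [folamohisesjuup].

zowumfirhuep, tuefonurkivuzduk, folamohisesjuup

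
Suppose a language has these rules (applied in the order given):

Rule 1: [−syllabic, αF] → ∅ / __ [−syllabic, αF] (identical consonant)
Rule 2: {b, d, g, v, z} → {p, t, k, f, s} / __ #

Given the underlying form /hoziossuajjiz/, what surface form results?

Rule 1 (degemination): /ss/ is a geminate; the first /s/ deletes. /jj/ is a geminate; the first /j/ deletes. /hoziossuajjiz/ → hoziosuajiz.
Rule 2 (final devoicing): /z/ is a voiced obstruent in word-final position, so it devoices to [s]. /hoziosuajiz/ → hoziosuajis.

hoziosuajis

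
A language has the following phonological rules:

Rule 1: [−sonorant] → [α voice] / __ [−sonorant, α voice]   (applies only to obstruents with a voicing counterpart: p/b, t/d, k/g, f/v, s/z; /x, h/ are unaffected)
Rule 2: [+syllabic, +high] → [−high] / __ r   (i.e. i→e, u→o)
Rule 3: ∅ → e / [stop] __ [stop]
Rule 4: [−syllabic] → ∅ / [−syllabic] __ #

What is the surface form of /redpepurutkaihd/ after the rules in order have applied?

Rule 1 (regressive voicing assimilation): /d/ precedes the voiceless obstruent /p/, so it devoices to [t] by assimilation. /redpepurutkaihd/ → retpepurutkaihd.
Rule 2 (pre-rhotic lowering): /u/ is a high vowel immediately before /r/, so it lowers to [o]. /retpepurutkaihd/ → retpeporutkaihd.
Rule 3 (stop-cluster e-epenthesis): /t/ and /p/ form a stop–stop cluster, so [e] is inserted between them. /t/ and /k/ form a stop–stop cluster, so [e] is inserted between them. /retpeporutkaihd/ → retepeporutekaihd.
Rule 4 (final cluster simplification): /d/ is the second consonant of a word-final cluster /hd/, so it deletes. /retepeporutekaihd/ → retepeporutekaih.

retepeporutekaih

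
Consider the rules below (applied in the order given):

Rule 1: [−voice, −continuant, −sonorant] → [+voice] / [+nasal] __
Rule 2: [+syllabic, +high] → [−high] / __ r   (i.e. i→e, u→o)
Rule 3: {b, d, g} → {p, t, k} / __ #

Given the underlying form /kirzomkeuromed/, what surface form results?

kerzomgeoromet

Rule 1 (post-nasal voicing): /k/ is a voiceless stop immediately after the nasal /m/, so it voices to [g]. /kirzomkeuromed/ → kirzomgeuromed.
Rule 2 (pre-rhotic lowering): /i/ is a high vowel immediately before /r/, so it lowers to [e]. /u/ is a high vowel immediately before /r/, so it lowers to [o]. /kirzomgeuromed/ → kerzomgeoromed.
Rule 3 (final devoicing): /d/ is a voiced stop in word-final position, so it devoices to [t]. /kerzomgeoromed/ → kerzomgeoromet.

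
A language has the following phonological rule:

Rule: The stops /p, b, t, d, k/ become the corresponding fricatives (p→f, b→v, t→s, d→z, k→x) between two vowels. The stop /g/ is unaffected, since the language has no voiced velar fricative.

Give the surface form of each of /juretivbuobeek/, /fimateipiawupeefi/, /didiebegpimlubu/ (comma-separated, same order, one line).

juresivbuoveek, fimaseifiawufeefi, dizievegpimluvu

/juretivbuobeek/: /t/ is a stop between vowels /e/ and /i/, so it spirantizes to the fricative [s]. /b/ is a stop between vowels /o/ and /e/, so it spirantizes to the fricative [v]. → [juresivbuoveek].
/fimateipiawupeefi/: /t/ is a stop between vowels /a/ and /e/, so it spirantizes to the fricative [s]. /p/ is a stop between vowels /i/ and /i/, so it spirantizes to the fricative [f]. /p/ is a stop between vowels /u/ and /e/, so it spirantizes to the fricative [f]. → [fimaseifiawufeefi].
/didiebegpimlubu/: /d/ is a stop between vowels /i/ and /i/, so it spirantizes to the fricative [z]. /b/ is a stop between vowels /e/ and /e/, so it spirantizes to the fricative [v]. /b/ is a stop between vowels /u/ and /u/, so it spirantizes to the fricative [v]. → [dizievegpimluvu].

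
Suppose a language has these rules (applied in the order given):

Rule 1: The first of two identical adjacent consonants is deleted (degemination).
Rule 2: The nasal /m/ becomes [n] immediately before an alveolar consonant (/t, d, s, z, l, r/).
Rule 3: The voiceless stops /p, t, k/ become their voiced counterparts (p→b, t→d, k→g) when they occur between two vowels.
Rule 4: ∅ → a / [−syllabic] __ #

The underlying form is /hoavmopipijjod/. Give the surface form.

hoavmobibijoda

Rule 1 (degemination): /jj/ is a geminate; the first /j/ deletes. /hoavmopipijjod/ → hoavmopipijod.
Rule 2 (nasal place assimilation): no segment meets the environment; /hoavmopipijod/ is unchanged.
Rule 3 (intervocalic voicing): /p/ is a voiceless stop between vowels /o/ and /i/, so it voices to [b]. /p/ is a voiceless stop between vowels /i/ and /i/, so it voices to [b]. /hoavmopipijod/ → hoavmobibijod.
Rule 4 (final a-epenthesis): the form ends in the consonant /d/, so [a] is inserted word-finally. /hoavmobibijod/ → hoavmobibijoda.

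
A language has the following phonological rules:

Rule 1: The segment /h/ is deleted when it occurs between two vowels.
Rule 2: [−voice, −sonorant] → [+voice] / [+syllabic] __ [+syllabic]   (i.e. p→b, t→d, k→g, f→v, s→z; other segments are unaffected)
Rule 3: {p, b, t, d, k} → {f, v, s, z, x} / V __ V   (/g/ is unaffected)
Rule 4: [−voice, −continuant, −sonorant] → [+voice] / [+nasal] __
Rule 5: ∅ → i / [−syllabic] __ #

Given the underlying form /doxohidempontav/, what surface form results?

Rule 1 (intervocalic h-deletion): /h/ occurs between vowels /o/ and /i/, so it deletes. /doxohidempontav/ → doxoidempontav.
Rule 2 (intervocalic voicing): no segment meets the environment; /doxoidempontav/ is unchanged.
Rule 3 (intervocalic spirantization): /d/ is a stop between vowels /i/ and /e/, so it spirantizes to the fricative [z]. /doxoidempontav/ → doxoizempontav.
Rule 4 (post-nasal voicing): /p/ is a voiceless stop immediately after the nasal /m/, so it voices to [b]. /t/ is a voiceless stop immediately after the nasal /n/, so it voices to [d]. /doxoizempontav/ → doxoizembondav.
Rule 5 (final i-epenthesis): the form ends in the consonant /v/, so [i] is inserted word-finally. /doxoizembondav/ → doxoizembondavi.

doxoizembondavi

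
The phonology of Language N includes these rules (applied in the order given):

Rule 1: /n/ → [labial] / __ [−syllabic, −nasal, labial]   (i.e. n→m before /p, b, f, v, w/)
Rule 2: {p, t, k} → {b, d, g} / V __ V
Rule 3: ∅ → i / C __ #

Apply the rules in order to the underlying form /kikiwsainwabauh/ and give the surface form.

kigiwsaimwabauhi

Rule 1 (nasal place assimilation): /n/ precedes the labial consonant /w/, so it assimilates in place to [m]. /kikiwsainwabauh/ → kikiwsaimwabauh.
Rule 2 (intervocalic voicing): /k/ is a voiceless stop between vowels /i/ and /i/, so it voices to [g]. /kikiwsaimwabauh/ → kigiwsaimwabauh.
Rule 3 (final i-epenthesis): the form ends in the consonant /h/, so [i] is inserted word-finally. /kigiwsaimwabauh/ → kigiwsaimwabauhi.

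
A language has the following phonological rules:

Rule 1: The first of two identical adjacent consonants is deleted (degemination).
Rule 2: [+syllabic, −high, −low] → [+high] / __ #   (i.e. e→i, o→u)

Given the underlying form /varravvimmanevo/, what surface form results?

Rule 1 (degemination): /rr/ is a geminate; the first /r/ deletes. /vv/ is a geminate; the first /v/ deletes. /mm/ is a geminate; the first /m/ deletes. /varravvimmanevo/ → varavimanevo.
Rule 2 (final vowel raising): /o/ is a mid vowel in word-final position, so it raises to [u]. /varavimanevo/ → varavimanevu.

varavimanevu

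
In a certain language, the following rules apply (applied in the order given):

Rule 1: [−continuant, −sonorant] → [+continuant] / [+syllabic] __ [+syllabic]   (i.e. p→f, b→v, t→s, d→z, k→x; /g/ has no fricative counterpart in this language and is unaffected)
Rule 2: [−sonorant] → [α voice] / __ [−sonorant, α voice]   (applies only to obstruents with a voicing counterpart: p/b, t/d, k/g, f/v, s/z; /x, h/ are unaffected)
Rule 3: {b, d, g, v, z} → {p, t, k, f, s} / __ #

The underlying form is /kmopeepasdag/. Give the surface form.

kmofeefazdak

Rule 1 (intervocalic spirantization): /p/ is a stop between vowels /o/ and /e/, so it spirantizes to the fricative [f]. /p/ is a stop between vowels /e/ and /a/, so it spirantizes to the fricative [f]. /kmopeepasdag/ → kmofeefasdag.
Rule 2 (regressive voicing assimilation): /s/ precedes the voiced obstruent /d/, so it voices to [z] by assimilation. /kmofeefasdag/ → kmofeefazdag.
Rule 3 (final devoicing): /g/ is a voiced obstruent in word-final position, so it devoices to [k]. /kmofeefazdag/ → kmofeefazdak.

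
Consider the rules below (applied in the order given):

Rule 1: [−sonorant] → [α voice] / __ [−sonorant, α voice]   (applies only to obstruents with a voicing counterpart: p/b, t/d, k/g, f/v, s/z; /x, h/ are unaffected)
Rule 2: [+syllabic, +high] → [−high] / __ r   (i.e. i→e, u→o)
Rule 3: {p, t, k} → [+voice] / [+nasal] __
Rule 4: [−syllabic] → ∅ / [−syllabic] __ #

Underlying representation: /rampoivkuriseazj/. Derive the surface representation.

ramboifkoriseaz

Rule 1 (regressive voicing assimilation): /v/ precedes the voiceless obstruent /k/, so it devoices to [f] by assimilation. /rampoivkuriseazj/ → rampoifkuriseazj.
Rule 2 (pre-rhotic lowering): /u/ is a high vowel immediately before /r/, so it lowers to [o]. /rampoifkuriseazj/ → rampoifkoriseazj.
Rule 3 (post-nasal voicing): /p/ is a voiceless stop immediately after the nasal /m/, so it voices to [b]. /rampoifkoriseazj/ → ramboifkoriseazj.
Rule 4 (final cluster simplification): /j/ is the second consonant of a word-final cluster /zj/, so it deletes. /ramboifkoriseazj/ → ramboifkoriseaz.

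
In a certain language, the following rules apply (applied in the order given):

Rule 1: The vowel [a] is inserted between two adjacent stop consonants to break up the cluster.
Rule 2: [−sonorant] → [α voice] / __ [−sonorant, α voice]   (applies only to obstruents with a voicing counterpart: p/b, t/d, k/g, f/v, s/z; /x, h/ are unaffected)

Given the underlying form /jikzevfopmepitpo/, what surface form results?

Rule 1 (stop-cluster a-epenthesis): /t/ and /p/ form a stop–stop cluster, so [a] is inserted between them. /jikzevfopmepitpo/ → jikzevfopmepitapo.
Rule 2 (regressive voicing assimilation): /k/ precedes the voiced obstruent /z/, so it voices to [g] by assimilation. /v/ precedes the voiceless obstruent /f/, so it devoices to [f] by assimilation. /jikzevfopmepitapo/ → jigzeffopmepitapo.

jigzeffopmepitapo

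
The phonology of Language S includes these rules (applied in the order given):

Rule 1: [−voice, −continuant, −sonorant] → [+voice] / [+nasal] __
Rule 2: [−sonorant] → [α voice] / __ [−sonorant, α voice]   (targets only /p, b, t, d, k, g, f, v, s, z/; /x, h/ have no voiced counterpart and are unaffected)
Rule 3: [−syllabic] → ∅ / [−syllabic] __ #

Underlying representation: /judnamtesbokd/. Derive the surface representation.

judnamdezbog

Rule 1 (post-nasal voicing): /t/ is a voiceless stop immediately after the nasal /m/, so it voices to [d]. /judnamtesbokd/ → judnamdesbokd.
Rule 2 (regressive voicing assimilation): /s/ precedes the voiced obstruent /b/, so it voices to [z] by assimilation. /k/ precedes the voiced obstruent /d/, so it voices to [g] by assimilation. /judnamdesbokd/ → judnamdezbogd.
Rule 3 (final cluster simplification): /d/ is the second consonant of a word-final cluster /gd/, so it deletes. /judnamdezbogd/ → judnamdezbog.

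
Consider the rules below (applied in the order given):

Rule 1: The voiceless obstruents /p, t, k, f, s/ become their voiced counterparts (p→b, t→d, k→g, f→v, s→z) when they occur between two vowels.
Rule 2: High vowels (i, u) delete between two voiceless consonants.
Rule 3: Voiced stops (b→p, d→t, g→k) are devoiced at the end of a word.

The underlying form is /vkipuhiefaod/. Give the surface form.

Rule 1 (intervocalic voicing): /p/ is a voiceless obstruent between vowels /i/ and /u/, so it voices to [b]. /f/ is a voiceless obstruent between vowels /e/ and /a/, so it voices to [v]. /vkipuhiefaod/ → vkibuhievaod.
Rule 2 (high vowel syncope): no segment meets the environment; /vkibuhievaod/ is unchanged.
Rule 3 (final devoicing): /d/ is a voiced stop in word-final position, so it devoices to [t]. /vkibuhievaod/ → vkibuhievaot.

vkibuhievaot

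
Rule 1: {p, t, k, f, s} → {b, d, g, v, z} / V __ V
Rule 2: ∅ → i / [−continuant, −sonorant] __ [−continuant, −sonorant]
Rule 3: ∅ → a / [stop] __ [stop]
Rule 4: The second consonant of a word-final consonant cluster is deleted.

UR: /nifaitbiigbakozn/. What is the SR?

Rule 1 (intervocalic voicing): /f/ is a voiceless obstruent between vowels /i/ and /a/, so it voices to [v]. /k/ is a voiceless obstruent between vowels /a/ and /o/, so it voices to [g]. /nifaitbiigbakozn/ → nivaitbiigbagozn.
Rule 2 (stop-cluster i-epenthesis): /t/ and /b/ form a stop–stop cluster, so [i] is inserted between them. /g/ and /b/ form a stop–stop cluster, so [i] is inserted between them. /nivaitbiigbagozn/ → nivaitibiigibagozn.
Rule 3 (stop-cluster a-epenthesis): no segment meets the environment; /nivaitibiigibagozn/ is unchanged.
Rule 4 (final cluster simplification): /n/ is the second consonant of a word-final cluster /zn/, so it deletes. /nivaitibiigibagozn/ → nivaitibiigibagoz.

nivaitibiigibagoz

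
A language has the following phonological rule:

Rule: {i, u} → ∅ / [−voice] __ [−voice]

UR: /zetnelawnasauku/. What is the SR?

No segment of /zetnelawnasauku/ meets the structural description of the rule, so the form surfaces unchanged.

zetnelawnasauku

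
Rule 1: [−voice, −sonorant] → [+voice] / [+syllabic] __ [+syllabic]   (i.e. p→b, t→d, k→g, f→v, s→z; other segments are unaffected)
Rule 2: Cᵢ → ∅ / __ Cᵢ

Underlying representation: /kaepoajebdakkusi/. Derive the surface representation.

Rule 1 (intervocalic voicing): /p/ is a voiceless obstruent between vowels /e/ and /o/, so it voices to [b]. /s/ is a voiceless obstruent between vowels /u/ and /i/, so it voices to [z]. /kaepoajebdakkusi/ → kaeboajebdakkuzi.
Rule 2 (degemination): /kk/ is a geminate; the first /k/ deletes. /kaeboajebdakkuzi/ → kaeboajebdakuzi.

kaeboajebdakuzi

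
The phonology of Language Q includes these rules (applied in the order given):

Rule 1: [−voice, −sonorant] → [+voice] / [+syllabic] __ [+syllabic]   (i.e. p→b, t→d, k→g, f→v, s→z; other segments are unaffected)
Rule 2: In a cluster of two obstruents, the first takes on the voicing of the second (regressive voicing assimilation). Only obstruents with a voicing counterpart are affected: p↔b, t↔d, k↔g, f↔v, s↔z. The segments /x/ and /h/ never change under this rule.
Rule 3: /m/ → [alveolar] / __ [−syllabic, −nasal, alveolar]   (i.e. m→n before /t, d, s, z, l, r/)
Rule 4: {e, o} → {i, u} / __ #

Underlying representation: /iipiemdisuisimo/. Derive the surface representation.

Rule 1 (intervocalic voicing): /p/ is a voiceless obstruent between vowels /i/ and /i/, so it voices to [b]. /s/ is a voiceless obstruent between vowels /i/ and /u/, so it voices to [z]. /s/ is a voiceless obstruent between vowels /i/ and /i/, so it voices to [z]. /iipiemdisuisimo/ → iibiemdizuizimo.
Rule 2 (regressive voicing assimilation): no segment meets the environment; /iibiemdizuizimo/ is unchanged.
Rule 3 (nasal place assimilation): /m/ precedes the alveolar consonant /d/, so it assimilates in place to [n]. /iibiemdizuizimo/ → iibiendizuizimo.
Rule 4 (final vowel raising): /o/ is a mid vowel in word-final position, so it raises to [u]. /iibiendizuizimo/ → iibiendizuizimu.

iibiendizuizimu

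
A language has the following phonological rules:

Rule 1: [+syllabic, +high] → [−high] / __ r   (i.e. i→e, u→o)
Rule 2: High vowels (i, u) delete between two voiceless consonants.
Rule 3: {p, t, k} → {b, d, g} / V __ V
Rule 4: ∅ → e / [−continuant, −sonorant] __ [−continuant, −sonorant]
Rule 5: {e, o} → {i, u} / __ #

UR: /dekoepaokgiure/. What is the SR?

Rule 1 (pre-rhotic lowering): /u/ is a high vowel immediately before /r/, so it lowers to [o]. /dekoepaokgiure/ → dekoepaokgiore.
Rule 2 (high vowel syncope): no segment meets the environment; /dekoepaokgiore/ is unchanged.
Rule 3 (intervocalic voicing): /k/ is a voiceless stop between vowels /e/ and /o/, so it voices to [g]. /p/ is a voiceless stop between vowels /e/ and /a/, so it voices to [b]. /dekoepaokgiore/ → degoebaokgiore.
Rule 4 (stop-cluster e-epenthesis): /k/ and /g/ form a stop–stop cluster, so [e] is inserted between them. /degoebaokgiore/ → degoebaokegiore.
Rule 5 (final vowel raising): /e/ is a mid vowel in word-final position, so it raises to [i]. /degoebaokegiore/ → degoebaokegiori.

degoebaokegiori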